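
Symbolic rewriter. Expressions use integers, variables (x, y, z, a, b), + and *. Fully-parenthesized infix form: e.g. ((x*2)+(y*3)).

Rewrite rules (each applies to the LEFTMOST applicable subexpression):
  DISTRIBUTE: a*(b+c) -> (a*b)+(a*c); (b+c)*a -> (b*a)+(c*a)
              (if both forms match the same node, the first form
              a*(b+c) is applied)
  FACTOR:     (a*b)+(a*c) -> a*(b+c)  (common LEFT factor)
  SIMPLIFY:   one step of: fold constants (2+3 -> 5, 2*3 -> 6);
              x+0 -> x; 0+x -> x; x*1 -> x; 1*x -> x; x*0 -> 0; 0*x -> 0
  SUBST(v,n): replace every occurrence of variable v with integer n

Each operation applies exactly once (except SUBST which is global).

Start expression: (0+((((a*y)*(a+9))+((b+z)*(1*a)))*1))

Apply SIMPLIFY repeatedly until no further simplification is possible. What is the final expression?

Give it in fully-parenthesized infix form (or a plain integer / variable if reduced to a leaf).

Start: (0+((((a*y)*(a+9))+((b+z)*(1*a)))*1))
Step 1: at root: (0+((((a*y)*(a+9))+((b+z)*(1*a)))*1)) -> ((((a*y)*(a+9))+((b+z)*(1*a)))*1); overall: (0+((((a*y)*(a+9))+((b+z)*(1*a)))*1)) -> ((((a*y)*(a+9))+((b+z)*(1*a)))*1)
Step 2: at root: ((((a*y)*(a+9))+((b+z)*(1*a)))*1) -> (((a*y)*(a+9))+((b+z)*(1*a))); overall: ((((a*y)*(a+9))+((b+z)*(1*a)))*1) -> (((a*y)*(a+9))+((b+z)*(1*a)))
Step 3: at RR: (1*a) -> a; overall: (((a*y)*(a+9))+((b+z)*(1*a))) -> (((a*y)*(a+9))+((b+z)*a))
Fixed point: (((a*y)*(a+9))+((b+z)*a))

Answer: (((a*y)*(a+9))+((b+z)*a))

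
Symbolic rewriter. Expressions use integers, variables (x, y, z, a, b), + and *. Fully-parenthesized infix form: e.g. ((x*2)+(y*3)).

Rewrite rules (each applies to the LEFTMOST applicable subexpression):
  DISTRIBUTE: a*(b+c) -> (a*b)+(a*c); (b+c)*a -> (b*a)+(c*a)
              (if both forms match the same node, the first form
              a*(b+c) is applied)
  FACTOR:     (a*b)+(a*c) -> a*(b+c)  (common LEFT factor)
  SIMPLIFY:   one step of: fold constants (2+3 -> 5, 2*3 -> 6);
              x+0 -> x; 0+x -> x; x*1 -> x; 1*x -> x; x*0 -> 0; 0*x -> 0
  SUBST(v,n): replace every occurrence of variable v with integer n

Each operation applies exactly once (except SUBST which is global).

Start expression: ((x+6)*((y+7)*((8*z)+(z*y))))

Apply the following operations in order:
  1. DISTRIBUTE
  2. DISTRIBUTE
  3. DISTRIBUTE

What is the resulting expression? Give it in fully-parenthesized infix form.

Start: ((x+6)*((y+7)*((8*z)+(z*y))))
Apply DISTRIBUTE at root (target: ((x+6)*((y+7)*((8*z)+(z*y))))): ((x+6)*((y+7)*((8*z)+(z*y)))) -> ((x*((y+7)*((8*z)+(z*y))))+(6*((y+7)*((8*z)+(z*y)))))
Apply DISTRIBUTE at LR (target: ((y+7)*((8*z)+(z*y)))): ((x*((y+7)*((8*z)+(z*y))))+(6*((y+7)*((8*z)+(z*y))))) -> ((x*(((y+7)*(8*z))+((y+7)*(z*y))))+(6*((y+7)*((8*z)+(z*y)))))
Apply DISTRIBUTE at L (target: (x*(((y+7)*(8*z))+((y+7)*(z*y))))): ((x*(((y+7)*(8*z))+((y+7)*(z*y))))+(6*((y+7)*((8*z)+(z*y))))) -> (((x*((y+7)*(8*z)))+(x*((y+7)*(z*y))))+(6*((y+7)*((8*z)+(z*y)))))

Answer: (((x*((y+7)*(8*z)))+(x*((y+7)*(z*y))))+(6*((y+7)*((8*z)+(z*y)))))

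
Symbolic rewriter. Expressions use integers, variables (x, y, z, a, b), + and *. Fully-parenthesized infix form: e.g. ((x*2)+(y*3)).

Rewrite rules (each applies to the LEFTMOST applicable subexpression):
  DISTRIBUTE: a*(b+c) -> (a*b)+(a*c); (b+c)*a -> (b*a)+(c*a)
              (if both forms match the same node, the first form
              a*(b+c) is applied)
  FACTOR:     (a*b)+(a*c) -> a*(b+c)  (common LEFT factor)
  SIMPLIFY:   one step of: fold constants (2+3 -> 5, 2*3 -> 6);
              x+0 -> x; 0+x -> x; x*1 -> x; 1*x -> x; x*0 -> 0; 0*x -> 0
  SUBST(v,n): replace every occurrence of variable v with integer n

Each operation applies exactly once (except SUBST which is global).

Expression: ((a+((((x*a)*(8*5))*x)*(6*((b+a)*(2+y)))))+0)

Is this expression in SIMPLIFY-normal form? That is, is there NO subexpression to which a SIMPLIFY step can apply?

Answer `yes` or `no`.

Expression: ((a+((((x*a)*(8*5))*x)*(6*((b+a)*(2+y)))))+0)
Scanning for simplifiable subexpressions (pre-order)...
  at root: ((a+((((x*a)*(8*5))*x)*(6*((b+a)*(2+y)))))+0) (SIMPLIFIABLE)
  at L: (a+((((x*a)*(8*5))*x)*(6*((b+a)*(2+y))))) (not simplifiable)
  at LR: ((((x*a)*(8*5))*x)*(6*((b+a)*(2+y)))) (not simplifiable)
  at LRL: (((x*a)*(8*5))*x) (not simplifiable)
  at LRLL: ((x*a)*(8*5)) (not simplifiable)
  at LRLLL: (x*a) (not simplifiable)
  at LRLLR: (8*5) (SIMPLIFIABLE)
  at LRR: (6*((b+a)*(2+y))) (not simplifiable)
  at LRRR: ((b+a)*(2+y)) (not simplifiable)
  at LRRRL: (b+a) (not simplifiable)
  at LRRRR: (2+y) (not simplifiable)
Found simplifiable subexpr at path root: ((a+((((x*a)*(8*5))*x)*(6*((b+a)*(2+y)))))+0)
One SIMPLIFY step would give: (a+((((x*a)*(8*5))*x)*(6*((b+a)*(2+y)))))
-> NOT in normal form.

Answer: no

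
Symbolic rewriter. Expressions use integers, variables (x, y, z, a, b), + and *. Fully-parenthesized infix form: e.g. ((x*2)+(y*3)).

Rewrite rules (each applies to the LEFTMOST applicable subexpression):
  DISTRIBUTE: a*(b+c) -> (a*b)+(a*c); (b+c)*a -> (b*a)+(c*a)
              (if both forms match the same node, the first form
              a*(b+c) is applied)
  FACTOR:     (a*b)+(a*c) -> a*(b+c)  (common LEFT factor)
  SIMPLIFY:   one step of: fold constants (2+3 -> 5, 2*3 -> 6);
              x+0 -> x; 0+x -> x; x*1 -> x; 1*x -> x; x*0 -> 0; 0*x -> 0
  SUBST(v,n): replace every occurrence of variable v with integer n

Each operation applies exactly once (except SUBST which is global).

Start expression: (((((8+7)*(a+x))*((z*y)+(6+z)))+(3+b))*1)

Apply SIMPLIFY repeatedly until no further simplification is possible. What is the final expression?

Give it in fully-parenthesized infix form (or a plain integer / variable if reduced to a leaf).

Answer: (((15*(a+x))*((z*y)+(6+z)))+(3+b))

Derivation:
Start: (((((8+7)*(a+x))*((z*y)+(6+z)))+(3+b))*1)
Step 1: at root: (((((8+7)*(a+x))*((z*y)+(6+z)))+(3+b))*1) -> ((((8+7)*(a+x))*((z*y)+(6+z)))+(3+b)); overall: (((((8+7)*(a+x))*((z*y)+(6+z)))+(3+b))*1) -> ((((8+7)*(a+x))*((z*y)+(6+z)))+(3+b))
Step 2: at LLL: (8+7) -> 15; overall: ((((8+7)*(a+x))*((z*y)+(6+z)))+(3+b)) -> (((15*(a+x))*((z*y)+(6+z)))+(3+b))
Fixed point: (((15*(a+x))*((z*y)+(6+z)))+(3+b))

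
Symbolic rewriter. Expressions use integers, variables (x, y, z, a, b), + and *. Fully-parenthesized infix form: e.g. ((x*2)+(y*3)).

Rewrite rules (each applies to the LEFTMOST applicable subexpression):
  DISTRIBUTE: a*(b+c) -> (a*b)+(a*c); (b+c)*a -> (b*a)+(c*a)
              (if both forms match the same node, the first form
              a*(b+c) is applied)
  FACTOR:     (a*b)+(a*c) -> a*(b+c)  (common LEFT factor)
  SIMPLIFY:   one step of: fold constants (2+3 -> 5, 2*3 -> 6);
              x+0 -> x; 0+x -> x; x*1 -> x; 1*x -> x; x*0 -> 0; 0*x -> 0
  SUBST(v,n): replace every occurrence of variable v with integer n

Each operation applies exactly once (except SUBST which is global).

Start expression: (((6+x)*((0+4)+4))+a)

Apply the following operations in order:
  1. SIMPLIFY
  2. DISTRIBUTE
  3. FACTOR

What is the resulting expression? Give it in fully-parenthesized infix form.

Start: (((6+x)*((0+4)+4))+a)
Apply SIMPLIFY at LRL (target: (0+4)): (((6+x)*((0+4)+4))+a) -> (((6+x)*(4+4))+a)
Apply DISTRIBUTE at L (target: ((6+x)*(4+4))): (((6+x)*(4+4))+a) -> ((((6+x)*4)+((6+x)*4))+a)
Apply FACTOR at L (target: (((6+x)*4)+((6+x)*4))): ((((6+x)*4)+((6+x)*4))+a) -> (((6+x)*(4+4))+a)

Answer: (((6+x)*(4+4))+a)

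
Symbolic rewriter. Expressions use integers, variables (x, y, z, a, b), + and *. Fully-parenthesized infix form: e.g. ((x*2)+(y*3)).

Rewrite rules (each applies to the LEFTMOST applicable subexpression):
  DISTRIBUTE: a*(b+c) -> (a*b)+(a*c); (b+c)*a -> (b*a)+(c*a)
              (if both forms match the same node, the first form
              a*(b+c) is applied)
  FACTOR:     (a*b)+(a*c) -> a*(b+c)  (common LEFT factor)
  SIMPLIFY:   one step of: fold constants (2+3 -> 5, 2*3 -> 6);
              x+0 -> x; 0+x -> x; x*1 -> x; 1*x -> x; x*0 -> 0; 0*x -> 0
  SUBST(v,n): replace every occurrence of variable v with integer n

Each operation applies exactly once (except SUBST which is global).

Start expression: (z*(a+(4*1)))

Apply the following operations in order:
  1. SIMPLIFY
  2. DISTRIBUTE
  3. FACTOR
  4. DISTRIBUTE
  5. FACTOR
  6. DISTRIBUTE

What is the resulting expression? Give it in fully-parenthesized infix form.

Answer: ((z*a)+(z*4))

Derivation:
Start: (z*(a+(4*1)))
Apply SIMPLIFY at RR (target: (4*1)): (z*(a+(4*1))) -> (z*(a+4))
Apply DISTRIBUTE at root (target: (z*(a+4))): (z*(a+4)) -> ((z*a)+(z*4))
Apply FACTOR at root (target: ((z*a)+(z*4))): ((z*a)+(z*4)) -> (z*(a+4))
Apply DISTRIBUTE at root (target: (z*(a+4))): (z*(a+4)) -> ((z*a)+(z*4))
Apply FACTOR at root (target: ((z*a)+(z*4))): ((z*a)+(z*4)) -> (z*(a+4))
Apply DISTRIBUTE at root (target: (z*(a+4))): (z*(a+4)) -> ((z*a)+(z*4))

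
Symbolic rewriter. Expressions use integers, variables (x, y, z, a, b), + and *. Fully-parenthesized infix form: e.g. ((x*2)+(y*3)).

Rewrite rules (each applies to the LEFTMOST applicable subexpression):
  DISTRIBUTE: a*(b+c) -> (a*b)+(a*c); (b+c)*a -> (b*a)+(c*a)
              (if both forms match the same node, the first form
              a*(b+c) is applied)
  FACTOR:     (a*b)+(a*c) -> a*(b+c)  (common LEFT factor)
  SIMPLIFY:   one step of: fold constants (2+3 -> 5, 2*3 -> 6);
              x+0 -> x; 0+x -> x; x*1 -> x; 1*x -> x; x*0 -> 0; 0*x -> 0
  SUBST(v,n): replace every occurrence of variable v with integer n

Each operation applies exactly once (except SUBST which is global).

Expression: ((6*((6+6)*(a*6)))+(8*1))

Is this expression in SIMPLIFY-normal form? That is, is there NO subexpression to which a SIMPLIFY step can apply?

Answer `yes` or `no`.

Answer: no

Derivation:
Expression: ((6*((6+6)*(a*6)))+(8*1))
Scanning for simplifiable subexpressions (pre-order)...
  at root: ((6*((6+6)*(a*6)))+(8*1)) (not simplifiable)
  at L: (6*((6+6)*(a*6))) (not simplifiable)
  at LR: ((6+6)*(a*6)) (not simplifiable)
  at LRL: (6+6) (SIMPLIFIABLE)
  at LRR: (a*6) (not simplifiable)
  at R: (8*1) (SIMPLIFIABLE)
Found simplifiable subexpr at path LRL: (6+6)
One SIMPLIFY step would give: ((6*(12*(a*6)))+(8*1))
-> NOT in normal form.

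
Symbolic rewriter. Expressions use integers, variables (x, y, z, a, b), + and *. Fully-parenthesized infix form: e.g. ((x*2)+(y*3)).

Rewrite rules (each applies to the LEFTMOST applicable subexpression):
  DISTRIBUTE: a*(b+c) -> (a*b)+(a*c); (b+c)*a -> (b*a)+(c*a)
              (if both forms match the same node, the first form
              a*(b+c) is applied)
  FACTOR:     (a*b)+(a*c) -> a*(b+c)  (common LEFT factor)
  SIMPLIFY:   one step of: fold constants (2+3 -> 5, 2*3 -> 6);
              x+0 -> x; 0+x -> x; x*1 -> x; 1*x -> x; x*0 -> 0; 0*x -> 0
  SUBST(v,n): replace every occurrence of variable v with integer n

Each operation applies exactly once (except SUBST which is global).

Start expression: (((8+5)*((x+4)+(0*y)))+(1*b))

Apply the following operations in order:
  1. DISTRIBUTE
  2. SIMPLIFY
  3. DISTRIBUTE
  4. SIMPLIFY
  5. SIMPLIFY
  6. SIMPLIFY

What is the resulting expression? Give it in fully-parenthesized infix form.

Answer: ((((13*x)+52)+(13*0))+(1*b))

Derivation:
Start: (((8+5)*((x+4)+(0*y)))+(1*b))
Apply DISTRIBUTE at L (target: ((8+5)*((x+4)+(0*y)))): (((8+5)*((x+4)+(0*y)))+(1*b)) -> ((((8+5)*(x+4))+((8+5)*(0*y)))+(1*b))
Apply SIMPLIFY at LLL (target: (8+5)): ((((8+5)*(x+4))+((8+5)*(0*y)))+(1*b)) -> (((13*(x+4))+((8+5)*(0*y)))+(1*b))
Apply DISTRIBUTE at LL (target: (13*(x+4))): (((13*(x+4))+((8+5)*(0*y)))+(1*b)) -> ((((13*x)+(13*4))+((8+5)*(0*y)))+(1*b))
Apply SIMPLIFY at LLR (target: (13*4)): ((((13*x)+(13*4))+((8+5)*(0*y)))+(1*b)) -> ((((13*x)+52)+((8+5)*(0*y)))+(1*b))
Apply SIMPLIFY at LRL (target: (8+5)): ((((13*x)+52)+((8+5)*(0*y)))+(1*b)) -> ((((13*x)+52)+(13*(0*y)))+(1*b))
Apply SIMPLIFY at LRR (target: (0*y)): ((((13*x)+52)+(13*(0*y)))+(1*b)) -> ((((13*x)+52)+(13*0))+(1*b))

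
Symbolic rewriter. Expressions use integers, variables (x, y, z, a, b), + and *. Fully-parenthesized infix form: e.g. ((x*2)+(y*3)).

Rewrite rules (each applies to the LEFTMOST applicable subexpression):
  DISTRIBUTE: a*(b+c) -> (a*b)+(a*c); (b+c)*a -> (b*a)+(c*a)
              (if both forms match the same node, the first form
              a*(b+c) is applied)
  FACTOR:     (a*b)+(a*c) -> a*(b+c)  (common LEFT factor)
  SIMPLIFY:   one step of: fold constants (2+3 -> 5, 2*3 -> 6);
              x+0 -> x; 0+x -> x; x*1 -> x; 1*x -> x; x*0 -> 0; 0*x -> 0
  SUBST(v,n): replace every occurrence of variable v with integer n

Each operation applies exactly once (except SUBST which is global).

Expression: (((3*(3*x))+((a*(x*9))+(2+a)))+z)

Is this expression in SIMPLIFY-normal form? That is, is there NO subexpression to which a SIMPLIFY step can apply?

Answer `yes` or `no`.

Expression: (((3*(3*x))+((a*(x*9))+(2+a)))+z)
Scanning for simplifiable subexpressions (pre-order)...
  at root: (((3*(3*x))+((a*(x*9))+(2+a)))+z) (not simplifiable)
  at L: ((3*(3*x))+((a*(x*9))+(2+a))) (not simplifiable)
  at LL: (3*(3*x)) (not simplifiable)
  at LLR: (3*x) (not simplifiable)
  at LR: ((a*(x*9))+(2+a)) (not simplifiable)
  at LRL: (a*(x*9)) (not simplifiable)
  at LRLR: (x*9) (not simplifiable)
  at LRR: (2+a) (not simplifiable)
Result: no simplifiable subexpression found -> normal form.

Answer: yes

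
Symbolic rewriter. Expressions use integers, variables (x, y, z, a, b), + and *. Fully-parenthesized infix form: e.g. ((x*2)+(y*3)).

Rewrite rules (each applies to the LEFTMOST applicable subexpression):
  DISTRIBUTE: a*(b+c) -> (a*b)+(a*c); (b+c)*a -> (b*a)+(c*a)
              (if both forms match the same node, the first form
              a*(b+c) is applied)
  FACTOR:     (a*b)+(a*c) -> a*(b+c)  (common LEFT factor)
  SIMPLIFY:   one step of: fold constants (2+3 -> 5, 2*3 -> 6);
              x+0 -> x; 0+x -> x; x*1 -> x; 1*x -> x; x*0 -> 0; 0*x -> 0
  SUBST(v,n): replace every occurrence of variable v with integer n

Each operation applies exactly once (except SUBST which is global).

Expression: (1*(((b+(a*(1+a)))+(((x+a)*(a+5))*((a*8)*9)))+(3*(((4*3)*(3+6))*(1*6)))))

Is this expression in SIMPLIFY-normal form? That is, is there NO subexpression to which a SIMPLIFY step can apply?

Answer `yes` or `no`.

Answer: no

Derivation:
Expression: (1*(((b+(a*(1+a)))+(((x+a)*(a+5))*((a*8)*9)))+(3*(((4*3)*(3+6))*(1*6)))))
Scanning for simplifiable subexpressions (pre-order)...
  at root: (1*(((b+(a*(1+a)))+(((x+a)*(a+5))*((a*8)*9)))+(3*(((4*3)*(3+6))*(1*6))))) (SIMPLIFIABLE)
  at R: (((b+(a*(1+a)))+(((x+a)*(a+5))*((a*8)*9)))+(3*(((4*3)*(3+6))*(1*6)))) (not simplifiable)
  at RL: ((b+(a*(1+a)))+(((x+a)*(a+5))*((a*8)*9))) (not simplifiable)
  at RLL: (b+(a*(1+a))) (not simplifiable)
  at RLLR: (a*(1+a)) (not simplifiable)
  at RLLRR: (1+a) (not simplifiable)
  at RLR: (((x+a)*(a+5))*((a*8)*9)) (not simplifiable)
  at RLRL: ((x+a)*(a+5)) (not simplifiable)
  at RLRLL: (x+a) (not simplifiable)
  at RLRLR: (a+5) (not simplifiable)
  at RLRR: ((a*8)*9) (not simplifiable)
  at RLRRL: (a*8) (not simplifiable)
  at RR: (3*(((4*3)*(3+6))*(1*6))) (not simplifiable)
  at RRR: (((4*3)*(3+6))*(1*6)) (not simplifiable)
  at RRRL: ((4*3)*(3+6)) (not simplifiable)
  at RRRLL: (4*3) (SIMPLIFIABLE)
  at RRRLR: (3+6) (SIMPLIFIABLE)
  at RRRR: (1*6) (SIMPLIFIABLE)
Found simplifiable subexpr at path root: (1*(((b+(a*(1+a)))+(((x+a)*(a+5))*((a*8)*9)))+(3*(((4*3)*(3+6))*(1*6)))))
One SIMPLIFY step would give: (((b+(a*(1+a)))+(((x+a)*(a+5))*((a*8)*9)))+(3*(((4*3)*(3+6))*(1*6))))
-> NOT in normal form.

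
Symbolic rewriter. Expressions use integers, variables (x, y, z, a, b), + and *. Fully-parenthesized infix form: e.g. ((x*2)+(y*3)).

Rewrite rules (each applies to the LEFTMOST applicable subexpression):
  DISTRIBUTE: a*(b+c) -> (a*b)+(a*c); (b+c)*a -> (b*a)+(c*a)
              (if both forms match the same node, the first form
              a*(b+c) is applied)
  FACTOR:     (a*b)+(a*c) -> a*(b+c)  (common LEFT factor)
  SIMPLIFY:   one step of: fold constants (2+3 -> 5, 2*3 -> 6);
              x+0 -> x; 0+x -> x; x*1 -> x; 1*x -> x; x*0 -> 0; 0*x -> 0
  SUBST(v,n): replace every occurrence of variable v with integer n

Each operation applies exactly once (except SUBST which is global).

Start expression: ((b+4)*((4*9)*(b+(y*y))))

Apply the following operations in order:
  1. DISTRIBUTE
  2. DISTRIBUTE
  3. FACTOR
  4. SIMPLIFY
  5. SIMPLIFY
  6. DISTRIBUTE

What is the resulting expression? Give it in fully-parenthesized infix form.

Start: ((b+4)*((4*9)*(b+(y*y))))
Apply DISTRIBUTE at root (target: ((b+4)*((4*9)*(b+(y*y))))): ((b+4)*((4*9)*(b+(y*y)))) -> ((b*((4*9)*(b+(y*y))))+(4*((4*9)*(b+(y*y)))))
Apply DISTRIBUTE at LR (target: ((4*9)*(b+(y*y)))): ((b*((4*9)*(b+(y*y))))+(4*((4*9)*(b+(y*y))))) -> ((b*(((4*9)*b)+((4*9)*(y*y))))+(4*((4*9)*(b+(y*y)))))
Apply FACTOR at LR (target: (((4*9)*b)+((4*9)*(y*y)))): ((b*(((4*9)*b)+((4*9)*(y*y))))+(4*((4*9)*(b+(y*y))))) -> ((b*((4*9)*(b+(y*y))))+(4*((4*9)*(b+(y*y)))))
Apply SIMPLIFY at LRL (target: (4*9)): ((b*((4*9)*(b+(y*y))))+(4*((4*9)*(b+(y*y))))) -> ((b*(36*(b+(y*y))))+(4*((4*9)*(b+(y*y)))))
Apply SIMPLIFY at RRL (target: (4*9)): ((b*(36*(b+(y*y))))+(4*((4*9)*(b+(y*y))))) -> ((b*(36*(b+(y*y))))+(4*(36*(b+(y*y)))))
Apply DISTRIBUTE at LR (target: (36*(b+(y*y)))): ((b*(36*(b+(y*y))))+(4*(36*(b+(y*y))))) -> ((b*((36*b)+(36*(y*y))))+(4*(36*(b+(y*y)))))

Answer: ((b*((36*b)+(36*(y*y))))+(4*(36*(b+(y*y)))))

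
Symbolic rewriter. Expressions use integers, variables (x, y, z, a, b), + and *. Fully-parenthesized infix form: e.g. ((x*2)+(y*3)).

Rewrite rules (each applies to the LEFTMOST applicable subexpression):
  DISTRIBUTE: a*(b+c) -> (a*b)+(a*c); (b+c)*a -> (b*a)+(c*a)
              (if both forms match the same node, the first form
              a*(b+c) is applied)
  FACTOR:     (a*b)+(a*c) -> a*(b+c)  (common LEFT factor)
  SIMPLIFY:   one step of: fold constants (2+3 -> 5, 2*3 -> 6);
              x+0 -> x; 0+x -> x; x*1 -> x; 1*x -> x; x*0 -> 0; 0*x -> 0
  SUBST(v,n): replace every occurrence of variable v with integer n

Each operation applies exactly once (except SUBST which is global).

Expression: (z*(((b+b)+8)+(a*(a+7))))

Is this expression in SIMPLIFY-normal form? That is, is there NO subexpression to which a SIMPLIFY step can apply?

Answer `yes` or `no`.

Answer: yes

Derivation:
Expression: (z*(((b+b)+8)+(a*(a+7))))
Scanning for simplifiable subexpressions (pre-order)...
  at root: (z*(((b+b)+8)+(a*(a+7)))) (not simplifiable)
  at R: (((b+b)+8)+(a*(a+7))) (not simplifiable)
  at RL: ((b+b)+8) (not simplifiable)
  at RLL: (b+b) (not simplifiable)
  at RR: (a*(a+7)) (not simplifiable)
  at RRR: (a+7) (not simplifiable)
Result: no simplifiable subexpression found -> normal form.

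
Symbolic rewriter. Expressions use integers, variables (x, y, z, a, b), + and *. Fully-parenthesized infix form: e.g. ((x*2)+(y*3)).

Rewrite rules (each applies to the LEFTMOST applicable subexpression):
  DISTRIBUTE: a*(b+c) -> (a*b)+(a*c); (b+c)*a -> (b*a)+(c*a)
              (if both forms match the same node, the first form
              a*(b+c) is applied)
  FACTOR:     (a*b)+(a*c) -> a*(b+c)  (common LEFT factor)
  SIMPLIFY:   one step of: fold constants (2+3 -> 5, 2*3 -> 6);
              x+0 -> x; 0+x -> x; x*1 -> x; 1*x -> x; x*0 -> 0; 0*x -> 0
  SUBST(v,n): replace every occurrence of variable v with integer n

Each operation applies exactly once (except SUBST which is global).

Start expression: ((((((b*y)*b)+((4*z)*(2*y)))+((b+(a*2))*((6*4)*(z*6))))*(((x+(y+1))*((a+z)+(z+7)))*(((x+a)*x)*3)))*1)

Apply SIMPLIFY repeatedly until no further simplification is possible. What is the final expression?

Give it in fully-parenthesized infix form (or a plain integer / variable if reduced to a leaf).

Start: ((((((b*y)*b)+((4*z)*(2*y)))+((b+(a*2))*((6*4)*(z*6))))*(((x+(y+1))*((a+z)+(z+7)))*(((x+a)*x)*3)))*1)
Step 1: at root: ((((((b*y)*b)+((4*z)*(2*y)))+((b+(a*2))*((6*4)*(z*6))))*(((x+(y+1))*((a+z)+(z+7)))*(((x+a)*x)*3)))*1) -> (((((b*y)*b)+((4*z)*(2*y)))+((b+(a*2))*((6*4)*(z*6))))*(((x+(y+1))*((a+z)+(z+7)))*(((x+a)*x)*3))); overall: ((((((b*y)*b)+((4*z)*(2*y)))+((b+(a*2))*((6*4)*(z*6))))*(((x+(y+1))*((a+z)+(z+7)))*(((x+a)*x)*3)))*1) -> (((((b*y)*b)+((4*z)*(2*y)))+((b+(a*2))*((6*4)*(z*6))))*(((x+(y+1))*((a+z)+(z+7)))*(((x+a)*x)*3)))
Step 2: at LRRL: (6*4) -> 24; overall: (((((b*y)*b)+((4*z)*(2*y)))+((b+(a*2))*((6*4)*(z*6))))*(((x+(y+1))*((a+z)+(z+7)))*(((x+a)*x)*3))) -> (((((b*y)*b)+((4*z)*(2*y)))+((b+(a*2))*(24*(z*6))))*(((x+(y+1))*((a+z)+(z+7)))*(((x+a)*x)*3)))
Fixed point: (((((b*y)*b)+((4*z)*(2*y)))+((b+(a*2))*(24*(z*6))))*(((x+(y+1))*((a+z)+(z+7)))*(((x+a)*x)*3)))

Answer: (((((b*y)*b)+((4*z)*(2*y)))+((b+(a*2))*(24*(z*6))))*(((x+(y+1))*((a+z)+(z+7)))*(((x+a)*x)*3)))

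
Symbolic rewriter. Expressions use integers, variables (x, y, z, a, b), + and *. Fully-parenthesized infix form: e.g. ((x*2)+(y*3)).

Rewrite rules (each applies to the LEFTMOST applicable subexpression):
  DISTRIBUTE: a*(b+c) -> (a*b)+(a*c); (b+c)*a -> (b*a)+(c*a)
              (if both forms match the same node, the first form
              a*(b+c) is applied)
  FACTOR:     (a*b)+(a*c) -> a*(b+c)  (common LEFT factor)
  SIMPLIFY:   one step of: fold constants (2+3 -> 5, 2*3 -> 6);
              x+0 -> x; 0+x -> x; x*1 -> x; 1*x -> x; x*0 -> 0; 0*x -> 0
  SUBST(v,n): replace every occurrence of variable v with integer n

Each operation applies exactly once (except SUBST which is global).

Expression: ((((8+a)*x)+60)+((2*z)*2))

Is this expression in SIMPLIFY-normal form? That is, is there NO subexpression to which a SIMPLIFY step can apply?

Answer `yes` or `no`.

Expression: ((((8+a)*x)+60)+((2*z)*2))
Scanning for simplifiable subexpressions (pre-order)...
  at root: ((((8+a)*x)+60)+((2*z)*2)) (not simplifiable)
  at L: (((8+a)*x)+60) (not simplifiable)
  at LL: ((8+a)*x) (not simplifiable)
  at LLL: (8+a) (not simplifiable)
  at R: ((2*z)*2) (not simplifiable)
  at RL: (2*z) (not simplifiable)
Result: no simplifiable subexpression found -> normal form.

Answer: yes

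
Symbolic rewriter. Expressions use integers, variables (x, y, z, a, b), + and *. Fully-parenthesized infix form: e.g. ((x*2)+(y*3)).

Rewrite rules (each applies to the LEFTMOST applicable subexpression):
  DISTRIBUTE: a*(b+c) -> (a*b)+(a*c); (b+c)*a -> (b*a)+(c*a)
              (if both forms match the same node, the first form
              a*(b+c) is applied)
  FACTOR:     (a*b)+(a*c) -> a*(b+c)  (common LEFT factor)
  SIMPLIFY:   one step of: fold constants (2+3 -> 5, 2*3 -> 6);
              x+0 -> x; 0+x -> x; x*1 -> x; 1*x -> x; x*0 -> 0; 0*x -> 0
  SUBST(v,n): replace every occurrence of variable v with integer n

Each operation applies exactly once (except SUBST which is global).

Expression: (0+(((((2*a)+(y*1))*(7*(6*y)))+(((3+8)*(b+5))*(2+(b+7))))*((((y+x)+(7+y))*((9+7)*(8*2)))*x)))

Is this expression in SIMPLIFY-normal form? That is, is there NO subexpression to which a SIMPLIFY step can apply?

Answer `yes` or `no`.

Expression: (0+(((((2*a)+(y*1))*(7*(6*y)))+(((3+8)*(b+5))*(2+(b+7))))*((((y+x)+(7+y))*((9+7)*(8*2)))*x)))
Scanning for simplifiable subexpressions (pre-order)...
  at root: (0+(((((2*a)+(y*1))*(7*(6*y)))+(((3+8)*(b+5))*(2+(b+7))))*((((y+x)+(7+y))*((9+7)*(8*2)))*x))) (SIMPLIFIABLE)
  at R: (((((2*a)+(y*1))*(7*(6*y)))+(((3+8)*(b+5))*(2+(b+7))))*((((y+x)+(7+y))*((9+7)*(8*2)))*x)) (not simplifiable)
  at RL: ((((2*a)+(y*1))*(7*(6*y)))+(((3+8)*(b+5))*(2+(b+7)))) (not simplifiable)
  at RLL: (((2*a)+(y*1))*(7*(6*y))) (not simplifiable)
  at RLLL: ((2*a)+(y*1)) (not simplifiable)
  at RLLLL: (2*a) (not simplifiable)
  at RLLLR: (y*1) (SIMPLIFIABLE)
  at RLLR: (7*(6*y)) (not simplifiable)
  at RLLRR: (6*y) (not simplifiable)
  at RLR: (((3+8)*(b+5))*(2+(b+7))) (not simplifiable)
  at RLRL: ((3+8)*(b+5)) (not simplifiable)
  at RLRLL: (3+8) (SIMPLIFIABLE)
  at RLRLR: (b+5) (not simplifiable)
  at RLRR: (2+(b+7)) (not simplifiable)
  at RLRRR: (b+7) (not simplifiable)
  at RR: ((((y+x)+(7+y))*((9+7)*(8*2)))*x) (not simplifiable)
  at RRL: (((y+x)+(7+y))*((9+7)*(8*2))) (not simplifiable)
  at RRLL: ((y+x)+(7+y)) (not simplifiable)
  at RRLLL: (y+x) (not simplifiable)
  at RRLLR: (7+y) (not simplifiable)
  at RRLR: ((9+7)*(8*2)) (not simplifiable)
  at RRLRL: (9+7) (SIMPLIFIABLE)
  at RRLRR: (8*2) (SIMPLIFIABLE)
Found simplifiable subexpr at path root: (0+(((((2*a)+(y*1))*(7*(6*y)))+(((3+8)*(b+5))*(2+(b+7))))*((((y+x)+(7+y))*((9+7)*(8*2)))*x)))
One SIMPLIFY step would give: (((((2*a)+(y*1))*(7*(6*y)))+(((3+8)*(b+5))*(2+(b+7))))*((((y+x)+(7+y))*((9+7)*(8*2)))*x))
-> NOT in normal form.

Answer: no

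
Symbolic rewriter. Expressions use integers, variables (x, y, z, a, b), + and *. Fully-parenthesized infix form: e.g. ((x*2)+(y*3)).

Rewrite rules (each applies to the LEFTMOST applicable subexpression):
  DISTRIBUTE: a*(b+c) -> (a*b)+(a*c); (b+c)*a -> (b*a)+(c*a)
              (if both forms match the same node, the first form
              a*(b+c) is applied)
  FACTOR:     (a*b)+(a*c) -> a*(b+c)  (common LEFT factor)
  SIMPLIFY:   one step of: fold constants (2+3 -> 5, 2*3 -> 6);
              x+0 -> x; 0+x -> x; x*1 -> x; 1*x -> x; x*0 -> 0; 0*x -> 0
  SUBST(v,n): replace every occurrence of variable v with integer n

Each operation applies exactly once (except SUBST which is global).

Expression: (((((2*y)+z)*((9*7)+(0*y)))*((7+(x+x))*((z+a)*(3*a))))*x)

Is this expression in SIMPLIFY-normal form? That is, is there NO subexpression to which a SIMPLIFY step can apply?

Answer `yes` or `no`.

Answer: no

Derivation:
Expression: (((((2*y)+z)*((9*7)+(0*y)))*((7+(x+x))*((z+a)*(3*a))))*x)
Scanning for simplifiable subexpressions (pre-order)...
  at root: (((((2*y)+z)*((9*7)+(0*y)))*((7+(x+x))*((z+a)*(3*a))))*x) (not simplifiable)
  at L: ((((2*y)+z)*((9*7)+(0*y)))*((7+(x+x))*((z+a)*(3*a)))) (not simplifiable)
  at LL: (((2*y)+z)*((9*7)+(0*y))) (not simplifiable)
  at LLL: ((2*y)+z) (not simplifiable)
  at LLLL: (2*y) (not simplifiable)
  at LLR: ((9*7)+(0*y)) (not simplifiable)
  at LLRL: (9*7) (SIMPLIFIABLE)
  at LLRR: (0*y) (SIMPLIFIABLE)
  at LR: ((7+(x+x))*((z+a)*(3*a))) (not simplifiable)
  at LRL: (7+(x+x)) (not simplifiable)
  at LRLR: (x+x) (not simplifiable)
  at LRR: ((z+a)*(3*a)) (not simplifiable)
  at LRRL: (z+a) (not simplifiable)
  at LRRR: (3*a) (not simplifiable)
Found simplifiable subexpr at path LLRL: (9*7)
One SIMPLIFY step would give: (((((2*y)+z)*(63+(0*y)))*((7+(x+x))*((z+a)*(3*a))))*x)
-> NOT in normal form.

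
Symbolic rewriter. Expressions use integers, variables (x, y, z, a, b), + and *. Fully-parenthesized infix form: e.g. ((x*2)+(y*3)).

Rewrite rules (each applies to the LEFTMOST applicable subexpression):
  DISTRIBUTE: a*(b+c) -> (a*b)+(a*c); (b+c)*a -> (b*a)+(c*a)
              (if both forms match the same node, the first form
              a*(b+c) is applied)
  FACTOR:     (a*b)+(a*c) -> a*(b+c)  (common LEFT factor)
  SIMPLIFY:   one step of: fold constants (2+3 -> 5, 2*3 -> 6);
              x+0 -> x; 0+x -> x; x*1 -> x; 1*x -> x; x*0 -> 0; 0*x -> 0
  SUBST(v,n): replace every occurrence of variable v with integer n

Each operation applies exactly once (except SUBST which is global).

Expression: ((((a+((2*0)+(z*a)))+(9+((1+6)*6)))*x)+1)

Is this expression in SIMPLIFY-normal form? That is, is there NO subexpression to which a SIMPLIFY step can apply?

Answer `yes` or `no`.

Answer: no

Derivation:
Expression: ((((a+((2*0)+(z*a)))+(9+((1+6)*6)))*x)+1)
Scanning for simplifiable subexpressions (pre-order)...
  at root: ((((a+((2*0)+(z*a)))+(9+((1+6)*6)))*x)+1) (not simplifiable)
  at L: (((a+((2*0)+(z*a)))+(9+((1+6)*6)))*x) (not simplifiable)
  at LL: ((a+((2*0)+(z*a)))+(9+((1+6)*6))) (not simplifiable)
  at LLL: (a+((2*0)+(z*a))) (not simplifiable)
  at LLLR: ((2*0)+(z*a)) (not simplifiable)
  at LLLRL: (2*0) (SIMPLIFIABLE)
  at LLLRR: (z*a) (not simplifiable)
  at LLR: (9+((1+6)*6)) (not simplifiable)
  at LLRR: ((1+6)*6) (not simplifiable)
  at LLRRL: (1+6) (SIMPLIFIABLE)
Found simplifiable subexpr at path LLLRL: (2*0)
One SIMPLIFY step would give: ((((a+(0+(z*a)))+(9+((1+6)*6)))*x)+1)
-> NOT in normal form.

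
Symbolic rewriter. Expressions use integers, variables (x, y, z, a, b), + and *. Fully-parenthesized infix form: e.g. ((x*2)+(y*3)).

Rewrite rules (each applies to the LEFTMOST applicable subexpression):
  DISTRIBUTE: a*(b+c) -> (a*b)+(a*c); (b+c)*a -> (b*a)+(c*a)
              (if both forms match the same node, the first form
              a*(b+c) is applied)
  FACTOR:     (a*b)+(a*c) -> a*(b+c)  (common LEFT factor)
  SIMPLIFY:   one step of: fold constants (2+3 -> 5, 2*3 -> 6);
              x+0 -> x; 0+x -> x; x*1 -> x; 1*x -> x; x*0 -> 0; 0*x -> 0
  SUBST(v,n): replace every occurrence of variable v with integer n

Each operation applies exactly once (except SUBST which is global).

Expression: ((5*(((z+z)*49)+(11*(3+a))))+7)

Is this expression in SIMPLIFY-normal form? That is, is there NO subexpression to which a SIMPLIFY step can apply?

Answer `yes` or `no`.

Answer: yes

Derivation:
Expression: ((5*(((z+z)*49)+(11*(3+a))))+7)
Scanning for simplifiable subexpressions (pre-order)...
  at root: ((5*(((z+z)*49)+(11*(3+a))))+7) (not simplifiable)
  at L: (5*(((z+z)*49)+(11*(3+a)))) (not simplifiable)
  at LR: (((z+z)*49)+(11*(3+a))) (not simplifiable)
  at LRL: ((z+z)*49) (not simplifiable)
  at LRLL: (z+z) (not simplifiable)
  at LRR: (11*(3+a)) (not simplifiable)
  at LRRR: (3+a) (not simplifiable)
Result: no simplifiable subexpression found -> normal form.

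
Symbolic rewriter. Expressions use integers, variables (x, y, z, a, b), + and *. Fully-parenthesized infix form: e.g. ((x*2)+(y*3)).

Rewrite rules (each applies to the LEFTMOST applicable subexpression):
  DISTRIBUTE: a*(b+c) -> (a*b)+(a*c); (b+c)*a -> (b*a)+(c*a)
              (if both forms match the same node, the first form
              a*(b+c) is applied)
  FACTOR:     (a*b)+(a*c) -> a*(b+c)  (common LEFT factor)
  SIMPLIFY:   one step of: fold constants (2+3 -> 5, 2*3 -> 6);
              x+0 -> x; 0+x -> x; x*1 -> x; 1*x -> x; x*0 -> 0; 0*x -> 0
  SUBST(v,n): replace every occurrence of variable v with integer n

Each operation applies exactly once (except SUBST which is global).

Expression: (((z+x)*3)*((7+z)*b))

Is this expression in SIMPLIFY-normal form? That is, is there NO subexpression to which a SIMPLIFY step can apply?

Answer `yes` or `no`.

Expression: (((z+x)*3)*((7+z)*b))
Scanning for simplifiable subexpressions (pre-order)...
  at root: (((z+x)*3)*((7+z)*b)) (not simplifiable)
  at L: ((z+x)*3) (not simplifiable)
  at LL: (z+x) (not simplifiable)
  at R: ((7+z)*b) (not simplifiable)
  at RL: (7+z) (not simplifiable)
Result: no simplifiable subexpression found -> normal form.

Answer: yes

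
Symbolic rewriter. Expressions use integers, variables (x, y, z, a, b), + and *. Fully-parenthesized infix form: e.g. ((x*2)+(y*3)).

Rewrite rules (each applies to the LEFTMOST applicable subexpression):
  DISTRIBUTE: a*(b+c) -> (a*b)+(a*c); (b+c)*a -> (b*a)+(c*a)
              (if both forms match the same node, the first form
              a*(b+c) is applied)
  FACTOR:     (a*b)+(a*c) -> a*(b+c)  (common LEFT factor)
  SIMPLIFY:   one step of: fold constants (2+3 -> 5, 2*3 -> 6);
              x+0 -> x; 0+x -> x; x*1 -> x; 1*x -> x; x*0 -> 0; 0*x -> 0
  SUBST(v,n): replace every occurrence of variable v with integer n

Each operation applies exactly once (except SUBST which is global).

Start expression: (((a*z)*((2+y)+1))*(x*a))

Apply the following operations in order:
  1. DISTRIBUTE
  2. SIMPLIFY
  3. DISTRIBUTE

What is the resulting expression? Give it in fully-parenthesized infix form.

Answer: ((((a*z)*(2+y))*(x*a))+((a*z)*(x*a)))

Derivation:
Start: (((a*z)*((2+y)+1))*(x*a))
Apply DISTRIBUTE at L (target: ((a*z)*((2+y)+1))): (((a*z)*((2+y)+1))*(x*a)) -> ((((a*z)*(2+y))+((a*z)*1))*(x*a))
Apply SIMPLIFY at LR (target: ((a*z)*1)): ((((a*z)*(2+y))+((a*z)*1))*(x*a)) -> ((((a*z)*(2+y))+(a*z))*(x*a))
Apply DISTRIBUTE at root (target: ((((a*z)*(2+y))+(a*z))*(x*a))): ((((a*z)*(2+y))+(a*z))*(x*a)) -> ((((a*z)*(2+y))*(x*a))+((a*z)*(x*a)))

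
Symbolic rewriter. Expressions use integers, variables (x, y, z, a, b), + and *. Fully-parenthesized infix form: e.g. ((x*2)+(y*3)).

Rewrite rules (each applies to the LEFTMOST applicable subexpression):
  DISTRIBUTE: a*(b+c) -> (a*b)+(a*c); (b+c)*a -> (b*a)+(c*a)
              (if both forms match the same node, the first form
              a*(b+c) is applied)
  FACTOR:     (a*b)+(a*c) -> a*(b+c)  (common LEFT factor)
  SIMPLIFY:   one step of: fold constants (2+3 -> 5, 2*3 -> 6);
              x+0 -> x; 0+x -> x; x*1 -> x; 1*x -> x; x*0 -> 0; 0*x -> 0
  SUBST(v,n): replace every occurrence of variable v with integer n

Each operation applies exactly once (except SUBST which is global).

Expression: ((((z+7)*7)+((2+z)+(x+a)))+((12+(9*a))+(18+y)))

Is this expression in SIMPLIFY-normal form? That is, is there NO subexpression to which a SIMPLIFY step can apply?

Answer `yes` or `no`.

Answer: yes

Derivation:
Expression: ((((z+7)*7)+((2+z)+(x+a)))+((12+(9*a))+(18+y)))
Scanning for simplifiable subexpressions (pre-order)...
  at root: ((((z+7)*7)+((2+z)+(x+a)))+((12+(9*a))+(18+y))) (not simplifiable)
  at L: (((z+7)*7)+((2+z)+(x+a))) (not simplifiable)
  at LL: ((z+7)*7) (not simplifiable)
  at LLL: (z+7) (not simplifiable)
  at LR: ((2+z)+(x+a)) (not simplifiable)
  at LRL: (2+z) (not simplifiable)
  at LRR: (x+a) (not simplifiable)
  at R: ((12+(9*a))+(18+y)) (not simplifiable)
  at RL: (12+(9*a)) (not simplifiable)
  at RLR: (9*a) (not simplifiable)
  at RR: (18+y) (not simplifiable)
Result: no simplifiable subexpression found -> normal form.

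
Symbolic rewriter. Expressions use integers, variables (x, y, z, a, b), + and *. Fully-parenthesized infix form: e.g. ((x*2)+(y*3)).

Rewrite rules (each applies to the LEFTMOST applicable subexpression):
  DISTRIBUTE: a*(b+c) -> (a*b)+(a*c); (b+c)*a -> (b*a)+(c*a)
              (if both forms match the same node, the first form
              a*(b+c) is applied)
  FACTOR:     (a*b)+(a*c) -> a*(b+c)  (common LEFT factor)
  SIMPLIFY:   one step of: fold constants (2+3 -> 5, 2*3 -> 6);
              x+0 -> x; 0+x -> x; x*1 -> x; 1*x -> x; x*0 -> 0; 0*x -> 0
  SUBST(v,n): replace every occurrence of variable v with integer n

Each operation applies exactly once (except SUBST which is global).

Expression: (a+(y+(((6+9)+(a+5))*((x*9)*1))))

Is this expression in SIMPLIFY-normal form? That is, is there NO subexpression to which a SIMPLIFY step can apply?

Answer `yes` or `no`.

Answer: no

Derivation:
Expression: (a+(y+(((6+9)+(a+5))*((x*9)*1))))
Scanning for simplifiable subexpressions (pre-order)...
  at root: (a+(y+(((6+9)+(a+5))*((x*9)*1)))) (not simplifiable)
  at R: (y+(((6+9)+(a+5))*((x*9)*1))) (not simplifiable)
  at RR: (((6+9)+(a+5))*((x*9)*1)) (not simplifiable)
  at RRL: ((6+9)+(a+5)) (not simplifiable)
  at RRLL: (6+9) (SIMPLIFIABLE)
  at RRLR: (a+5) (not simplifiable)
  at RRR: ((x*9)*1) (SIMPLIFIABLE)
  at RRRL: (x*9) (not simplifiable)
Found simplifiable subexpr at path RRLL: (6+9)
One SIMPLIFY step would give: (a+(y+((15+(a+5))*((x*9)*1))))
-> NOT in normal form.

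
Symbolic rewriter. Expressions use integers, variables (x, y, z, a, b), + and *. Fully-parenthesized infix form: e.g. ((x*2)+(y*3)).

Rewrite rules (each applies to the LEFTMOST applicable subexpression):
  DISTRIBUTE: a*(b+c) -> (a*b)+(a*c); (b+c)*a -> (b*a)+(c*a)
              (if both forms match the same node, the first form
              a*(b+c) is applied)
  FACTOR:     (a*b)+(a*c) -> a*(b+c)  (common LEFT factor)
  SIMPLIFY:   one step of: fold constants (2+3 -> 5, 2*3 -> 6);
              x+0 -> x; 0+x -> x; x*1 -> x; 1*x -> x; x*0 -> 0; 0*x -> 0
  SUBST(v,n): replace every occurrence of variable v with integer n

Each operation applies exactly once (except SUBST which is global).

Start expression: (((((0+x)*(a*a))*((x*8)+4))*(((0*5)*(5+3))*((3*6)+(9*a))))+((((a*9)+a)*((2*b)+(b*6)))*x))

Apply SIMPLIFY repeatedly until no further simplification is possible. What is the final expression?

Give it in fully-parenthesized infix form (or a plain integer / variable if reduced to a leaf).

Answer: ((((a*9)+a)*((2*b)+(b*6)))*x)

Derivation:
Start: (((((0+x)*(a*a))*((x*8)+4))*(((0*5)*(5+3))*((3*6)+(9*a))))+((((a*9)+a)*((2*b)+(b*6)))*x))
Step 1: at LLLL: (0+x) -> x; overall: (((((0+x)*(a*a))*((x*8)+4))*(((0*5)*(5+3))*((3*6)+(9*a))))+((((a*9)+a)*((2*b)+(b*6)))*x)) -> ((((x*(a*a))*((x*8)+4))*(((0*5)*(5+3))*((3*6)+(9*a))))+((((a*9)+a)*((2*b)+(b*6)))*x))
Step 2: at LRLL: (0*5) -> 0; overall: ((((x*(a*a))*((x*8)+4))*(((0*5)*(5+3))*((3*6)+(9*a))))+((((a*9)+a)*((2*b)+(b*6)))*x)) -> ((((x*(a*a))*((x*8)+4))*((0*(5+3))*((3*6)+(9*a))))+((((a*9)+a)*((2*b)+(b*6)))*x))
Step 3: at LRL: (0*(5+3)) -> 0; overall: ((((x*(a*a))*((x*8)+4))*((0*(5+3))*((3*6)+(9*a))))+((((a*9)+a)*((2*b)+(b*6)))*x)) -> ((((x*(a*a))*((x*8)+4))*(0*((3*6)+(9*a))))+((((a*9)+a)*((2*b)+(b*6)))*x))
Step 4: at LR: (0*((3*6)+(9*a))) -> 0; overall: ((((x*(a*a))*((x*8)+4))*(0*((3*6)+(9*a))))+((((a*9)+a)*((2*b)+(b*6)))*x)) -> ((((x*(a*a))*((x*8)+4))*0)+((((a*9)+a)*((2*b)+(b*6)))*x))
Step 5: at L: (((x*(a*a))*((x*8)+4))*0) -> 0; overall: ((((x*(a*a))*((x*8)+4))*0)+((((a*9)+a)*((2*b)+(b*6)))*x)) -> (0+((((a*9)+a)*((2*b)+(b*6)))*x))
Step 6: at root: (0+((((a*9)+a)*((2*b)+(b*6)))*x)) -> ((((a*9)+a)*((2*b)+(b*6)))*x); overall: (0+((((a*9)+a)*((2*b)+(b*6)))*x)) -> ((((a*9)+a)*((2*b)+(b*6)))*x)
Fixed point: ((((a*9)+a)*((2*b)+(b*6)))*x)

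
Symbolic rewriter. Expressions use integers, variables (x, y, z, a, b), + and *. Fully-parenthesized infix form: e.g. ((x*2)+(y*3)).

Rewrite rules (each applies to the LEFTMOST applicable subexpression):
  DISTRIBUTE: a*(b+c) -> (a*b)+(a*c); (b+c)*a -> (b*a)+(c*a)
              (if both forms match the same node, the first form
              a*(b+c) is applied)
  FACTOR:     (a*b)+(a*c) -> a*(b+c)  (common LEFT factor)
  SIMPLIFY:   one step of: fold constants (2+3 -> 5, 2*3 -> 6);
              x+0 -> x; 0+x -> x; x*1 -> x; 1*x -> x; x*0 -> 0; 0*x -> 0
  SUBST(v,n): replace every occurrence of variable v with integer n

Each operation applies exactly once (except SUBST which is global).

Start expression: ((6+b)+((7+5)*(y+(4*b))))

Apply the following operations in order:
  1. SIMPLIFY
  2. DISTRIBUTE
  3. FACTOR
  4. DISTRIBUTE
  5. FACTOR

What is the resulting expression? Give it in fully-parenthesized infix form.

Answer: ((6+b)+(12*(y+(4*b))))

Derivation:
Start: ((6+b)+((7+5)*(y+(4*b))))
Apply SIMPLIFY at RL (target: (7+5)): ((6+b)+((7+5)*(y+(4*b)))) -> ((6+b)+(12*(y+(4*b))))
Apply DISTRIBUTE at R (target: (12*(y+(4*b)))): ((6+b)+(12*(y+(4*b)))) -> ((6+b)+((12*y)+(12*(4*b))))
Apply FACTOR at R (target: ((12*y)+(12*(4*b)))): ((6+b)+((12*y)+(12*(4*b)))) -> ((6+b)+(12*(y+(4*b))))
Apply DISTRIBUTE at R (target: (12*(y+(4*b)))): ((6+b)+(12*(y+(4*b)))) -> ((6+b)+((12*y)+(12*(4*b))))
Apply FACTOR at R (target: ((12*y)+(12*(4*b)))): ((6+b)+((12*y)+(12*(4*b)))) -> ((6+b)+(12*(y+(4*b))))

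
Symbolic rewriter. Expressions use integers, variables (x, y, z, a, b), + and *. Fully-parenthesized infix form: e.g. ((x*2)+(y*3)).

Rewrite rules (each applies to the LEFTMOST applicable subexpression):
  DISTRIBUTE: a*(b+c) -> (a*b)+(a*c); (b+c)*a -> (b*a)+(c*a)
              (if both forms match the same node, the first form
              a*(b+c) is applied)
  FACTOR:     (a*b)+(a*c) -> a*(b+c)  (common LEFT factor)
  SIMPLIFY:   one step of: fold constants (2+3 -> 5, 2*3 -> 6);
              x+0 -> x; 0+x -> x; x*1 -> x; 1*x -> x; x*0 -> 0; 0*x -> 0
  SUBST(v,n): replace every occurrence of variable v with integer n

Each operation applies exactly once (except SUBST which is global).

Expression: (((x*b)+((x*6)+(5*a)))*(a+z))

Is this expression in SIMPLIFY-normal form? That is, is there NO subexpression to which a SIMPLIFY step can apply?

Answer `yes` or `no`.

Expression: (((x*b)+((x*6)+(5*a)))*(a+z))
Scanning for simplifiable subexpressions (pre-order)...
  at root: (((x*b)+((x*6)+(5*a)))*(a+z)) (not simplifiable)
  at L: ((x*b)+((x*6)+(5*a))) (not simplifiable)
  at LL: (x*b) (not simplifiable)
  at LR: ((x*6)+(5*a)) (not simplifiable)
  at LRL: (x*6) (not simplifiable)
  at LRR: (5*a) (not simplifiable)
  at R: (a+z) (not simplifiable)
Result: no simplifiable subexpression found -> normal form.

Answer: yes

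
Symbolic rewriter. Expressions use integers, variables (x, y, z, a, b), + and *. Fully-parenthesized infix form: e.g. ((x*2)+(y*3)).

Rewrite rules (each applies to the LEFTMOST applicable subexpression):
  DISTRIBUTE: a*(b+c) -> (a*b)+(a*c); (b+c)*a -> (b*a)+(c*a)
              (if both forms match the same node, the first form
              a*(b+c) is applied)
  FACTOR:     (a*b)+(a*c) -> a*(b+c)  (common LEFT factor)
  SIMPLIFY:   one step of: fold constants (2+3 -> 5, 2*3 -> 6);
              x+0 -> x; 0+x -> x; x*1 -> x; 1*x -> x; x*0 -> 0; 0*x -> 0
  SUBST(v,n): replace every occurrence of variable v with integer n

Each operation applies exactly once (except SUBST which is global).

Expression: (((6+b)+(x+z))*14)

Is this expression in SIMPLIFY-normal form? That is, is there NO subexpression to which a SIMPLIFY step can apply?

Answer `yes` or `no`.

Expression: (((6+b)+(x+z))*14)
Scanning for simplifiable subexpressions (pre-order)...
  at root: (((6+b)+(x+z))*14) (not simplifiable)
  at L: ((6+b)+(x+z)) (not simplifiable)
  at LL: (6+b) (not simplifiable)
  at LR: (x+z) (not simplifiable)
Result: no simplifiable subexpression found -> normal form.

Answer: yes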